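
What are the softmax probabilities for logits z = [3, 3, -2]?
p = [0.4983, 0.4983, 0.0034]

exp(z) = [20.09, 20.09, 0.1353]
Sum = 40.31
p = [0.4983, 0.4983, 0.0034]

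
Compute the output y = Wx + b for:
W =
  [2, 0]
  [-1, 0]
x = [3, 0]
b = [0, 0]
y = [6, -3]

Wx = [2×3 + 0×0, -1×3 + 0×0]
   = [6, -3]
y = Wx + b = [6 + 0, -3 + 0] = [6, -3]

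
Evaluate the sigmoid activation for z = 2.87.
0.9463

sigmoid(2.87) = 1/(1 + e^(-2.87)) = 1/(1 + 0.0567) = 0.9463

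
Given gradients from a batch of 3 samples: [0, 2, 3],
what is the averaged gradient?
Average gradient = 1.667

Average = (1/3)(0 + 2 + 3) = 5/3 = 1.667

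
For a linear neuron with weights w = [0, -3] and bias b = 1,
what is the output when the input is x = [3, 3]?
y = -8

y = (0)(3) + (-3)(3) + 1 = -8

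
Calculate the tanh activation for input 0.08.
0.07983

tanh(0.08) = (e^(0.08) - e^(-0.08))/(e^(0.08) + e^(-0.08)) = 0.07983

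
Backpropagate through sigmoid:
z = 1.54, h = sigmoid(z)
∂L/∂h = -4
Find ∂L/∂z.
∂L/∂z = -0.5815

σ(1.54) = 0.8235
σ'(1.54) = σ(1.54)(1 - σ(1.54)) = 0.8235 × 0.1765 = 0.1454
∂L/∂z = ∂L/∂h · σ'(z) = -4 × 0.1454 = -0.5815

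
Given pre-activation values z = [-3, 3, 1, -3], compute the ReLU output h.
h = [0, 3, 1, 0]

ReLU applied element-wise: max(0,-3)=0, max(0,3)=3, max(0,1)=1, max(0,-3)=0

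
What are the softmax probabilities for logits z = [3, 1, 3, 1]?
p = [0.4404, 0.0596, 0.4404, 0.0596]

exp(z) = [20.09, 2.718, 20.09, 2.718]
Sum = 45.61
p = [0.4404, 0.0596, 0.4404, 0.0596]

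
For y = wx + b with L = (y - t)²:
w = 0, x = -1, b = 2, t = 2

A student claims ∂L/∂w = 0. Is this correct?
Correct

y = (0)(-1) + 2 = 2
∂L/∂y = 2(y - t) = 2(2 - 2) = 0
∂y/∂w = x = -1
∂L/∂w = 0 × -1 = 0

Claimed value: 0
Correct: The correct gradient is 0.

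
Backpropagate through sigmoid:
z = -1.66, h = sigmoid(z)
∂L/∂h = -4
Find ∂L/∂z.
∂L/∂z = -0.537

σ(-1.66) = 0.1598
σ'(-1.66) = σ(-1.66)(1 - σ(-1.66)) = 0.1598 × 0.8402 = 0.1342
∂L/∂z = ∂L/∂h · σ'(z) = -4 × 0.1342 = -0.537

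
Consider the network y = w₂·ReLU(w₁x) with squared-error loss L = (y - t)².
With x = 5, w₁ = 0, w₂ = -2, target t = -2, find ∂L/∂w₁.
∂L/∂w₁ = 0

Forward pass:
z = w₁x = 0×5 = 0
h = ReLU(0) = 0
y = w₂h = -2×0 = 0

Backward pass:
∂L/∂y = 2(y - t) = 2(0 - -2) = 4
∂y/∂h = w₂ = -2
∂h/∂z = 0 (ReLU derivative)
∂z/∂w₁ = x = 5

∂L/∂w₁ = 4 × -2 × 0 × 5 = 0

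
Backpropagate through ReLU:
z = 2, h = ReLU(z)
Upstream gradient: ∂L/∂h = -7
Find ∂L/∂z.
∂L/∂z = -7

h = ReLU(2) = 2
Since z > 0: ∂h/∂z = 1
∂L/∂z = ∂L/∂h · ∂h/∂z = -7 × 1 = -7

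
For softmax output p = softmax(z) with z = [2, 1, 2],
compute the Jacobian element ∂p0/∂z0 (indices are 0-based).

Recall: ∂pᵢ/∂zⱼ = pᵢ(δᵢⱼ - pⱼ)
∂p0/∂z0 = 0.244

p = softmax(z) = [0.4223, 0.1554, 0.4223]
p0 = 0.4223

∂p0/∂z0 = p0(1 - p0) = 0.4223 × (1 - 0.4223) = 0.244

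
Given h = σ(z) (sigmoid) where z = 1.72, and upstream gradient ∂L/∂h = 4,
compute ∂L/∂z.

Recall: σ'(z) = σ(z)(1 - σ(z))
∂L/∂z = 0.5152

σ(1.72) = 0.8481
σ'(1.72) = σ(1.72)(1 - σ(1.72)) = 0.8481 × 0.1519 = 0.1288
∂L/∂z = ∂L/∂h · σ'(z) = 4 × 0.1288 = 0.5152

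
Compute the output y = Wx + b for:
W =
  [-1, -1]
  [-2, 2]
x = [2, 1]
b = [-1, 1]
y = [-4, -1]

Wx = [-1×2 + -1×1, -2×2 + 2×1]
   = [-3, -2]
y = Wx + b = [-3 + -1, -2 + 1] = [-4, -1]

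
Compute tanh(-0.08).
-0.07983

tanh(-0.08) = (e^(-0.08) - e^(0.08))/(e^(-0.08) + e^(0.08)) = -0.07983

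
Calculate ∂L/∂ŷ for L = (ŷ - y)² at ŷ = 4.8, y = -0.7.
∂L/∂ŷ = 11.0

∂L/∂ŷ = 2(ŷ - y) = 2(4.8 - -0.7) = 2(5.5) = 11.0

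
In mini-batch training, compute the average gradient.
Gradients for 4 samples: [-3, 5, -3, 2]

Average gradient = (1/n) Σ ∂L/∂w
Average gradient = 0.25

Average = (1/4)(-3 + 5 + -3 + 2) = 1/4 = 0.25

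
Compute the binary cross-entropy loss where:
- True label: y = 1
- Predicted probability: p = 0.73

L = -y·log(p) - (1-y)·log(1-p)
L = 0.3147

L = -1·log(0.73) - 0·log(0.27) = -log(0.73) = 0.3147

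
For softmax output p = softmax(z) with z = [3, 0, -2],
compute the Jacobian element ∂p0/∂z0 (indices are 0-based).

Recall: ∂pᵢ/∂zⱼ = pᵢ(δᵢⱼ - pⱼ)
∂p0/∂z0 = 0.05064

p = softmax(z) = [0.9465, 0.04712, 0.006377]
p0 = 0.9465

∂p0/∂z0 = p0(1 - p0) = 0.9465 × (1 - 0.9465) = 0.05064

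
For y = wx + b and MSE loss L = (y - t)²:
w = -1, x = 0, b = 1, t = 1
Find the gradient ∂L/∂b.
∂L/∂b = 0

y = wx + b = (-1)(0) + 1 = 1
∂L/∂y = 2(y - t) = 2(1 - 1) = 0
∂y/∂b = 1
∂L/∂b = ∂L/∂y · ∂y/∂b = 0 × 1 = 0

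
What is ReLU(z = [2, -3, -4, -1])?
h = [2, 0, 0, 0]

ReLU applied element-wise: max(0,2)=2, max(0,-3)=0, max(0,-4)=0, max(0,-1)=0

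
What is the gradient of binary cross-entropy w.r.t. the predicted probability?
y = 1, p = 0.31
∂L/∂p = -3.226

∂L/∂p = -y/p + (1-y)/(1-p) = -1/0.31 + 0 = -3.226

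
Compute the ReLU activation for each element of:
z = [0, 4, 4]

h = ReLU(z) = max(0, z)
h = [0, 4, 4]

ReLU applied element-wise: max(0,0)=0, max(0,4)=4, max(0,4)=4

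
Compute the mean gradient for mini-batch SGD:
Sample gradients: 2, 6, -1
Average gradient = 2.333

Average = (1/3)(2 + 6 + -1) = 7/3 = 2.333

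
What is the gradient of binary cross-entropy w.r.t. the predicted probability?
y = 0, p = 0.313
∂L/∂p = 1.456

∂L/∂p = -y/p + (1-y)/(1-p) = 0 + 1/0.687 = 1.456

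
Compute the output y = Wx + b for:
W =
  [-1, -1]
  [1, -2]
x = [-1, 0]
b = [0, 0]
y = [1, -1]

Wx = [-1×-1 + -1×0, 1×-1 + -2×0]
   = [1, -1]
y = Wx + b = [1 + 0, -1 + 0] = [1, -1]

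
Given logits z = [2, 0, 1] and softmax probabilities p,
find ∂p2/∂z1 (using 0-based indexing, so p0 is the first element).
∂p2/∂z1 = -0.02203

p = softmax(z) = [0.6652, 0.09003, 0.2447]
p2 = 0.2447, p1 = 0.09003

∂p2/∂z1 = -p2 × p1 = -0.2447 × 0.09003 = -0.02203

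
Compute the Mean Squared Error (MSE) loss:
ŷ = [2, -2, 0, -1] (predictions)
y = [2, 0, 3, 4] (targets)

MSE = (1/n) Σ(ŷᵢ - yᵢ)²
MSE = 9.5

MSE = (1/4)((2-2)² + (-2-0)² + (0-3)² + (-1-4)²) = (1/4)(0 + 4 + 9 + 25) = 9.5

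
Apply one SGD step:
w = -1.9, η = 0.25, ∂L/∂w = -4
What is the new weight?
w_new = -0.9

w_new = w - η·∂L/∂w = -1.9 - 0.25×(-4) = -1.9 - (-1) = -0.9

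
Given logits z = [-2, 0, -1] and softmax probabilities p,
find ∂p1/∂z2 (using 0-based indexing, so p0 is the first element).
∂p1/∂z2 = -0.1628

p = softmax(z) = [0.09003, 0.6652, 0.2447]
p1 = 0.6652, p2 = 0.2447

∂p1/∂z2 = -p1 × p2 = -0.6652 × 0.2447 = -0.1628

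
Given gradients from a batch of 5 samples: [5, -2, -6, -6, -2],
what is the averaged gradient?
Average gradient = -2.2

Average = (1/5)(5 + -2 + -6 + -6 + -2) = -11/5 = -2.2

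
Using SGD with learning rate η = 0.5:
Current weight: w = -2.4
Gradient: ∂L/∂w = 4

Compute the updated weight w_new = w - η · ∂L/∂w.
w_new = -4.4

w_new = w - η·∂L/∂w = -2.4 - 0.5×(4) = -2.4 - (2) = -4.4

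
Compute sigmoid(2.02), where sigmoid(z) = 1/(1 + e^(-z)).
0.8829

sigmoid(2.02) = 1/(1 + e^(-2.02)) = 1/(1 + 0.1327) = 0.8829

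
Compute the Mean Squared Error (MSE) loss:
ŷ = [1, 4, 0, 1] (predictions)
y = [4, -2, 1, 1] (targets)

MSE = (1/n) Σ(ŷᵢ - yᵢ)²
MSE = 11.5

MSE = (1/4)((1-4)² + (4--2)² + (0-1)² + (1-1)²) = (1/4)(9 + 36 + 1 + 0) = 11.5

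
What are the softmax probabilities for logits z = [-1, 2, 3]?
p = [0.0132, 0.2654, 0.7214]

exp(z) = [0.3679, 7.389, 20.09]
Sum = 27.84
p = [0.0132, 0.2654, 0.7214]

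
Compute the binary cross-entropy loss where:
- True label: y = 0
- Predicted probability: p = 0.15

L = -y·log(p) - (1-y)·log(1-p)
L = 0.1625

L = -0·log(0.15) - 1·log(0.85) = -log(0.85) = 0.1625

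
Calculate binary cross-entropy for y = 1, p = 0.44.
L = 0.821

L = -1·log(0.44) - 0·log(0.56) = -log(0.44) = 0.821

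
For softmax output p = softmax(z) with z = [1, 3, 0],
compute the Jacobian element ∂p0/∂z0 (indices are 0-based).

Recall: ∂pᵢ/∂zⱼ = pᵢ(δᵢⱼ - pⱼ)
∂p0/∂z0 = 0.1012

p = softmax(z) = [0.1142, 0.8438, 0.04201]
p0 = 0.1142

∂p0/∂z0 = p0(1 - p0) = 0.1142 × (1 - 0.1142) = 0.1012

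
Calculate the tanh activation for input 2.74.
0.9917

tanh(2.74) = (e^(2.74) - e^(-2.74))/(e^(2.74) + e^(-2.74)) = 0.9917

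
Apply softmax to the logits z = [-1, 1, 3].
p = [0.0159, 0.1173, 0.8668]

exp(z) = [0.3679, 2.718, 20.09]
Sum = 23.17
p = [0.0159, 0.1173, 0.8668]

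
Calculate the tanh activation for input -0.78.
-0.6527

tanh(-0.78) = (e^(-0.78) - e^(0.78))/(e^(-0.78) + e^(0.78)) = -0.6527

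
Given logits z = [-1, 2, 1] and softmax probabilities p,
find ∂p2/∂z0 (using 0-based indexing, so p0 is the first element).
∂p2/∂z0 = -0.009113

p = softmax(z) = [0.03512, 0.7054, 0.2595]
p2 = 0.2595, p0 = 0.03512

∂p2/∂z0 = -p2 × p0 = -0.2595 × 0.03512 = -0.009113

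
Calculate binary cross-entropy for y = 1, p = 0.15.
L = 1.897

L = -1·log(0.15) - 0·log(0.85) = -log(0.15) = 1.897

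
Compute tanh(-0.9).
-0.7163

tanh(-0.9) = (e^(-0.9) - e^(0.9))/(e^(-0.9) + e^(0.9)) = -0.7163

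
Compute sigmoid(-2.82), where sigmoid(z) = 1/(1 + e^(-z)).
0.05625

sigmoid(-2.82) = 1/(1 + e^(2.82)) = 1/(1 + 16.78) = 0.05625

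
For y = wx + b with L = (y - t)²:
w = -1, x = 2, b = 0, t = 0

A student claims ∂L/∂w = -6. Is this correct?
Incorrect

y = (-1)(2) + 0 = -2
∂L/∂y = 2(y - t) = 2(-2 - 0) = -4
∂y/∂w = x = 2
∂L/∂w = -4 × 2 = -8

Claimed value: -6
Incorrect: The correct gradient is -8.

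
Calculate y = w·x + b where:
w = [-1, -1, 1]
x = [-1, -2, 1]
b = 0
y = 4

y = (-1)(-1) + (-1)(-2) + (1)(1) + 0 = 4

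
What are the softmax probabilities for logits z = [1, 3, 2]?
p = [0.09, 0.6652, 0.2447]

exp(z) = [2.718, 20.09, 7.389]
Sum = 30.19
p = [0.09, 0.6652, 0.2447]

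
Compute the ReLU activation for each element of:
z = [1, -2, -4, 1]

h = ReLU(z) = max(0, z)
h = [1, 0, 0, 1]

ReLU applied element-wise: max(0,1)=1, max(0,-2)=0, max(0,-4)=0, max(0,1)=1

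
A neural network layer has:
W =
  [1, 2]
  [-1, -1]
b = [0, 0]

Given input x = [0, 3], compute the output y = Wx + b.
y = [6, -3]

Wx = [1×0 + 2×3, -1×0 + -1×3]
   = [6, -3]
y = Wx + b = [6 + 0, -3 + 0] = [6, -3]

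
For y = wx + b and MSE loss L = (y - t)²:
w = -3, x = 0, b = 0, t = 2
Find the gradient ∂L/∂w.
∂L/∂w = 0

y = wx + b = (-3)(0) + 0 = 0
∂L/∂y = 2(y - t) = 2(0 - 2) = -4
∂y/∂w = x = 0
∂L/∂w = ∂L/∂y · ∂y/∂w = -4 × 0 = 0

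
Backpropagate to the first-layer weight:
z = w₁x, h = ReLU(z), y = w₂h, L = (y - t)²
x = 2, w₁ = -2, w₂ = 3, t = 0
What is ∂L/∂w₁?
∂L/∂w₁ = 0

Forward pass:
z = w₁x = -2×2 = -4
h = ReLU(-4) = 0
y = w₂h = 3×0 = 0

Backward pass:
∂L/∂y = 2(y - t) = 2(0 - 0) = 0
∂y/∂h = w₂ = 3
∂h/∂z = 0 (ReLU derivative)
∂z/∂w₁ = x = 2

∂L/∂w₁ = 0 × 3 × 0 × 2 = 0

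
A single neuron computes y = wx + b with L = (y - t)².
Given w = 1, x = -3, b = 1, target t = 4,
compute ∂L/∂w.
∂L/∂w = 36

y = wx + b = (1)(-3) + 1 = -2
∂L/∂y = 2(y - t) = 2(-2 - 4) = -12
∂y/∂w = x = -3
∂L/∂w = ∂L/∂y · ∂y/∂w = -12 × -3 = 36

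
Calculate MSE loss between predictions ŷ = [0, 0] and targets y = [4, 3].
MSE = 12.5

MSE = (1/2)((0-4)² + (0-3)²) = (1/2)(16 + 9) = 12.5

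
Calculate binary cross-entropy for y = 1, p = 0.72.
L = 0.3285

L = -1·log(0.72) - 0·log(0.28) = -log(0.72) = 0.3285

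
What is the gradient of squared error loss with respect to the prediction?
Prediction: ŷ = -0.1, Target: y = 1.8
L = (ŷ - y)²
∂L/∂ŷ = -3.8

∂L/∂ŷ = 2(ŷ - y) = 2(-0.1 - 1.8) = 2(-1.9) = -3.8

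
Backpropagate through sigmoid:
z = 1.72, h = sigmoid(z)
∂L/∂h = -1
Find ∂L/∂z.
∂L/∂z = -0.1288

σ(1.72) = 0.8481
σ'(1.72) = σ(1.72)(1 - σ(1.72)) = 0.8481 × 0.1519 = 0.1288
∂L/∂z = ∂L/∂h · σ'(z) = -1 × 0.1288 = -0.1288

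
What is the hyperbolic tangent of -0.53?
-0.4854

tanh(-0.53) = (e^(-0.53) - e^(0.53))/(e^(-0.53) + e^(0.53)) = -0.4854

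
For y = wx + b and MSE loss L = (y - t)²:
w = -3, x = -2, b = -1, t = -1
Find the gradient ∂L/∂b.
∂L/∂b = 12

y = wx + b = (-3)(-2) + -1 = 5
∂L/∂y = 2(y - t) = 2(5 - -1) = 12
∂y/∂b = 1
∂L/∂b = ∂L/∂y · ∂y/∂b = 12 × 1 = 12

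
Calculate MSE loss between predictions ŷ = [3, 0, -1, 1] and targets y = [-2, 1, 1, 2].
MSE = 7.75

MSE = (1/4)((3--2)² + (0-1)² + (-1-1)² + (1-2)²) = (1/4)(25 + 1 + 4 + 1) = 7.75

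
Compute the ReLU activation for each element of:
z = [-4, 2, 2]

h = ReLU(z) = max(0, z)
h = [0, 2, 2]

ReLU applied element-wise: max(0,-4)=0, max(0,2)=2, max(0,2)=2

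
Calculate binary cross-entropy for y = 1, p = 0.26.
L = 1.347

L = -1·log(0.26) - 0·log(0.74) = -log(0.26) = 1.347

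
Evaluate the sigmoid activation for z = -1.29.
0.2159

sigmoid(-1.29) = 1/(1 + e^(1.29)) = 1/(1 + 3.633) = 0.2159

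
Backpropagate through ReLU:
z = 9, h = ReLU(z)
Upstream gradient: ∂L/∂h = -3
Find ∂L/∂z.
∂L/∂z = -3

h = ReLU(9) = 9
Since z > 0: ∂h/∂z = 1
∂L/∂z = ∂L/∂h · ∂h/∂z = -3 × 1 = -3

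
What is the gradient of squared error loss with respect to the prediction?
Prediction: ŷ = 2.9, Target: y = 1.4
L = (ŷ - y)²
∂L/∂ŷ = 3.0

∂L/∂ŷ = 2(ŷ - y) = 2(2.9 - 1.4) = 2(1.5) = 3.0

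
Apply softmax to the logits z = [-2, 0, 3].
p = [0.0064, 0.0471, 0.9465]

exp(z) = [0.1353, 1, 20.09]
Sum = 21.22
p = [0.0064, 0.0471, 0.9465]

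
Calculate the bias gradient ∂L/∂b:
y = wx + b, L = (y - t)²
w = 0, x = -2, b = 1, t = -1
∂L/∂b = 4

y = wx + b = (0)(-2) + 1 = 1
∂L/∂y = 2(y - t) = 2(1 - -1) = 4
∂y/∂b = 1
∂L/∂b = ∂L/∂y · ∂y/∂b = 4 × 1 = 4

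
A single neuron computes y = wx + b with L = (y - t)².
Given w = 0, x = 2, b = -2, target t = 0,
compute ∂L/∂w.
∂L/∂w = -8

y = wx + b = (0)(2) + -2 = -2
∂L/∂y = 2(y - t) = 2(-2 - 0) = -4
∂y/∂w = x = 2
∂L/∂w = ∂L/∂y · ∂y/∂w = -4 × 2 = -8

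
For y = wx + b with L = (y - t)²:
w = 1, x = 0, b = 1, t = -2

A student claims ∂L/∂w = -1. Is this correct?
Incorrect

y = (1)(0) + 1 = 1
∂L/∂y = 2(y - t) = 2(1 - -2) = 6
∂y/∂w = x = 0
∂L/∂w = 6 × 0 = 0

Claimed value: -1
Incorrect: The correct gradient is 0.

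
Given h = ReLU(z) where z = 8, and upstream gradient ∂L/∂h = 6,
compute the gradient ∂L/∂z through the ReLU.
∂L/∂z = 6

h = ReLU(8) = 8
Since z > 0: ∂h/∂z = 1
∂L/∂z = ∂L/∂h · ∂h/∂z = 6 × 1 = 6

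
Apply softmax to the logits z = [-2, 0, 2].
p = [0.0159, 0.1173, 0.8668]

exp(z) = [0.1353, 1, 7.389]
Sum = 8.524
p = [0.0159, 0.1173, 0.8668]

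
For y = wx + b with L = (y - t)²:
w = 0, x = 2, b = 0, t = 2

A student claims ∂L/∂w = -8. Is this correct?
Correct

y = (0)(2) + 0 = 0
∂L/∂y = 2(y - t) = 2(0 - 2) = -4
∂y/∂w = x = 2
∂L/∂w = -4 × 2 = -8

Claimed value: -8
Correct: The correct gradient is -8.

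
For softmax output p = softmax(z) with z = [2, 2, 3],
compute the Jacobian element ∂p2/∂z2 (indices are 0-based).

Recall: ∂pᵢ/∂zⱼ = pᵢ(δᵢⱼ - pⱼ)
∂p2/∂z2 = 0.2442

p = softmax(z) = [0.2119, 0.2119, 0.5761]
p2 = 0.5761

∂p2/∂z2 = p2(1 - p2) = 0.5761 × (1 - 0.5761) = 0.2442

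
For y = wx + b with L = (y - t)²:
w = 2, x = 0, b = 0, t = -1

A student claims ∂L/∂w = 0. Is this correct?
Correct

y = (2)(0) + 0 = 0
∂L/∂y = 2(y - t) = 2(0 - -1) = 2
∂y/∂w = x = 0
∂L/∂w = 2 × 0 = 0

Claimed value: 0
Correct: The correct gradient is 0.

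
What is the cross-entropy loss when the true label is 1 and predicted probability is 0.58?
L = 0.5447

L = -1·log(0.58) - 0·log(0.42) = -log(0.58) = 0.5447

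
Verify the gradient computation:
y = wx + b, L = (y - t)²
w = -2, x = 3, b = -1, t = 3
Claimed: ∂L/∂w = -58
Incorrect

y = (-2)(3) + -1 = -7
∂L/∂y = 2(y - t) = 2(-7 - 3) = -20
∂y/∂w = x = 3
∂L/∂w = -20 × 3 = -60

Claimed value: -58
Incorrect: The correct gradient is -60.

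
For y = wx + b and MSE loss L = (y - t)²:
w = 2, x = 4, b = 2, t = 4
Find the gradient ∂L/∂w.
∂L/∂w = 48

y = wx + b = (2)(4) + 2 = 10
∂L/∂y = 2(y - t) = 2(10 - 4) = 12
∂y/∂w = x = 4
∂L/∂w = ∂L/∂y · ∂y/∂w = 12 × 4 = 48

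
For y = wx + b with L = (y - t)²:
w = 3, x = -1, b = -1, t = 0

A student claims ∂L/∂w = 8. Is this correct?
Correct

y = (3)(-1) + -1 = -4
∂L/∂y = 2(y - t) = 2(-4 - 0) = -8
∂y/∂w = x = -1
∂L/∂w = -8 × -1 = 8

Claimed value: 8
Correct: The correct gradient is 8.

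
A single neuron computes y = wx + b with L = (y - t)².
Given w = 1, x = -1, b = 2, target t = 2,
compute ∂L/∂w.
∂L/∂w = 2

y = wx + b = (1)(-1) + 2 = 1
∂L/∂y = 2(y - t) = 2(1 - 2) = -2
∂y/∂w = x = -1
∂L/∂w = ∂L/∂y · ∂y/∂w = -2 × -1 = 2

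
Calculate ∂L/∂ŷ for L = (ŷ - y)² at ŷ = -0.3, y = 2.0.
∂L/∂ŷ = -4.6

∂L/∂ŷ = 2(ŷ - y) = 2(-0.3 - 2.0) = 2(-2.3) = -4.6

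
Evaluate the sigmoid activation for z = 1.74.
0.8507

sigmoid(1.74) = 1/(1 + e^(-1.74)) = 1/(1 + 0.1755) = 0.8507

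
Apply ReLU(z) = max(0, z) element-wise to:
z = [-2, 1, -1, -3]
h = [0, 1, 0, 0]

ReLU applied element-wise: max(0,-2)=0, max(0,1)=1, max(0,-1)=0, max(0,-3)=0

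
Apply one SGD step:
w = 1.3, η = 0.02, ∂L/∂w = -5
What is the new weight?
w_new = 1.4

w_new = w - η·∂L/∂w = 1.3 - 0.02×(-5) = 1.3 - (-0.1) = 1.4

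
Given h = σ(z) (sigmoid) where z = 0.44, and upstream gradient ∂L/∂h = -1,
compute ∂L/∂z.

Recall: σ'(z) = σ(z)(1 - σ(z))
∂L/∂z = -0.2383

σ(0.44) = 0.6083
σ'(0.44) = σ(0.44)(1 - σ(0.44)) = 0.6083 × 0.3917 = 0.2383
∂L/∂z = ∂L/∂h · σ'(z) = -1 × 0.2383 = -0.2383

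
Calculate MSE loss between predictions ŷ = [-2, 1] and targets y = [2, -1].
MSE = 10

MSE = (1/2)((-2-2)² + (1--1)²) = (1/2)(16 + 4) = 10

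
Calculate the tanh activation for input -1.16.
-0.821

tanh(-1.16) = (e^(-1.16) - e^(1.16))/(e^(-1.16) + e^(1.16)) = -0.821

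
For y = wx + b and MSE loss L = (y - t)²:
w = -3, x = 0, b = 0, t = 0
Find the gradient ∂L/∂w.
∂L/∂w = 0

y = wx + b = (-3)(0) + 0 = 0
∂L/∂y = 2(y - t) = 2(0 - 0) = 0
∂y/∂w = x = 0
∂L/∂w = ∂L/∂y · ∂y/∂w = 0 × 0 = 0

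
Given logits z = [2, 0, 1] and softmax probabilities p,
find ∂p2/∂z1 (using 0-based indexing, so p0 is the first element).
∂p2/∂z1 = -0.02203

p = softmax(z) = [0.6652, 0.09003, 0.2447]
p2 = 0.2447, p1 = 0.09003

∂p2/∂z1 = -p2 × p1 = -0.2447 × 0.09003 = -0.02203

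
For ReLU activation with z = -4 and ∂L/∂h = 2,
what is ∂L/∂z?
∂L/∂z = 0

h = ReLU(-4) = 0
Since z < 0: ∂h/∂z = 0
∂L/∂z = ∂L/∂h · ∂h/∂z = 2 × 0 = 0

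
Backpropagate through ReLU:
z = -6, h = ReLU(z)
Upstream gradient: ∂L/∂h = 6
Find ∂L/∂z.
∂L/∂z = 0

h = ReLU(-6) = 0
Since z < 0: ∂h/∂z = 0
∂L/∂z = ∂L/∂h · ∂h/∂z = 6 × 0 = 0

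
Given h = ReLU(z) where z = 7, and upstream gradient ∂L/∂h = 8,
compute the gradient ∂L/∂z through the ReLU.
∂L/∂z = 8

h = ReLU(7) = 7
Since z > 0: ∂h/∂z = 1
∂L/∂z = ∂L/∂h · ∂h/∂z = 8 × 1 = 8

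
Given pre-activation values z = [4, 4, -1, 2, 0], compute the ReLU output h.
h = [4, 4, 0, 2, 0]

ReLU applied element-wise: max(0,4)=4, max(0,4)=4, max(0,-1)=0, max(0,2)=2, max(0,0)=0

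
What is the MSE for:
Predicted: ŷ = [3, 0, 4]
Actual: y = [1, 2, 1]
MSE = 5.667

MSE = (1/3)((3-1)² + (0-2)² + (4-1)²) = (1/3)(4 + 4 + 9) = 5.667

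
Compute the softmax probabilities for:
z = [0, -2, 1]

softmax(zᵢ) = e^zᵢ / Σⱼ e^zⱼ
p = [0.2595, 0.0351, 0.7054]

exp(z) = [1, 0.1353, 2.718]
Sum = 3.854
p = [0.2595, 0.0351, 0.7054]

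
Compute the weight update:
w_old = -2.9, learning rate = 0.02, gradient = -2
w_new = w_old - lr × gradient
w_new = -2.86

w_new = w - η·∂L/∂w = -2.9 - 0.02×(-2) = -2.9 - (-0.04) = -2.86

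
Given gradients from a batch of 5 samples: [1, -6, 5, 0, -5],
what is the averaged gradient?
Average gradient = -1

Average = (1/5)(1 + -6 + 5 + 0 + -5) = -5/5 = -1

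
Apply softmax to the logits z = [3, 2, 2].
p = [0.5761, 0.2119, 0.2119]

exp(z) = [20.09, 7.389, 7.389]
Sum = 34.86
p = [0.5761, 0.2119, 0.2119]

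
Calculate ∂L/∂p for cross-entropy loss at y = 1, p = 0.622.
∂L/∂p = -1.608

∂L/∂p = -y/p + (1-y)/(1-p) = -1/0.622 + 0 = -1.608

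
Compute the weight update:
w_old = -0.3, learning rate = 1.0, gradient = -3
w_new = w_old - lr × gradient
w_new = 2.7

w_new = w - η·∂L/∂w = -0.3 - 1.0×(-3) = -0.3 - (-3) = 2.7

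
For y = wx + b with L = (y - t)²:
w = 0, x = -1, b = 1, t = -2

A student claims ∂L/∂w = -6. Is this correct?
Correct

y = (0)(-1) + 1 = 1
∂L/∂y = 2(y - t) = 2(1 - -2) = 6
∂y/∂w = x = -1
∂L/∂w = 6 × -1 = -6

Claimed value: -6
Correct: The correct gradient is -6.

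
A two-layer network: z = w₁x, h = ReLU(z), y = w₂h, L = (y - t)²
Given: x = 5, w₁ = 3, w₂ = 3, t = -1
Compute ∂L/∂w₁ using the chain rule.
∂L/∂w₁ = 1380

Forward pass:
z = w₁x = 3×5 = 15
h = ReLU(15) = 15
y = w₂h = 3×15 = 45

Backward pass:
∂L/∂y = 2(y - t) = 2(45 - -1) = 92
∂y/∂h = w₂ = 3
∂h/∂z = 1 (ReLU derivative)
∂z/∂w₁ = x = 5

∂L/∂w₁ = 92 × 3 × 1 × 5 = 1380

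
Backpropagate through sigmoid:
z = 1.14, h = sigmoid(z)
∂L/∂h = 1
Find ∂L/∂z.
∂L/∂z = 0.1836

σ(1.14) = 0.7577
σ'(1.14) = σ(1.14)(1 - σ(1.14)) = 0.7577 × 0.2423 = 0.1836
∂L/∂z = ∂L/∂h · σ'(z) = 1 × 0.1836 = 0.1836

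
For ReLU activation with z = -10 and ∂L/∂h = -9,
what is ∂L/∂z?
∂L/∂z = 0

h = ReLU(-10) = 0
Since z < 0: ∂h/∂z = 0
∂L/∂z = ∂L/∂h · ∂h/∂z = -9 × 0 = 0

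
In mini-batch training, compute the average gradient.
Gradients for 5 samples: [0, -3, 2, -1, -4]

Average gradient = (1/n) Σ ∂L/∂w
Average gradient = -1.2

Average = (1/5)(0 + -3 + 2 + -1 + -4) = -6/5 = -1.2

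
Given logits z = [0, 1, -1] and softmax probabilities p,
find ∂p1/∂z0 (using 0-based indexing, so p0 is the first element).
∂p1/∂z0 = -0.1628

p = softmax(z) = [0.2447, 0.6652, 0.09003]
p1 = 0.6652, p0 = 0.2447

∂p1/∂z0 = -p1 × p0 = -0.6652 × 0.2447 = -0.1628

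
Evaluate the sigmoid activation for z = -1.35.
0.2059

sigmoid(-1.35) = 1/(1 + e^(1.35)) = 1/(1 + 3.857) = 0.2059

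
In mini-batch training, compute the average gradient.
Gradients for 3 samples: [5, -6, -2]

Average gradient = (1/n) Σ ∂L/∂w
Average gradient = -1

Average = (1/3)(5 + -6 + -2) = -3/3 = -1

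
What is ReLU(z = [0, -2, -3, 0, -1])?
h = [0, 0, 0, 0, 0]

ReLU applied element-wise: max(0,0)=0, max(0,-2)=0, max(0,-3)=0, max(0,0)=0, max(0,-1)=0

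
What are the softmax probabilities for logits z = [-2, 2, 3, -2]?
p = [0.0049, 0.2663, 0.7239, 0.0049]

exp(z) = [0.1353, 7.389, 20.09, 0.1353]
Sum = 27.75
p = [0.0049, 0.2663, 0.7239, 0.0049]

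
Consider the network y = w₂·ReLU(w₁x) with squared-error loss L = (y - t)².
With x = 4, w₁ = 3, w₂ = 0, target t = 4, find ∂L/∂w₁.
∂L/∂w₁ = 0

Forward pass:
z = w₁x = 3×4 = 12
h = ReLU(12) = 12
y = w₂h = 0×12 = 0

Backward pass:
∂L/∂y = 2(y - t) = 2(0 - 4) = -8
∂y/∂h = w₂ = 0
∂h/∂z = 1 (ReLU derivative)
∂z/∂w₁ = x = 4

∂L/∂w₁ = -8 × 0 × 1 × 4 = 0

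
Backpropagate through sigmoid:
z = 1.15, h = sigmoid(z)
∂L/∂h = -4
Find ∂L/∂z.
∂L/∂z = -0.7306

σ(1.15) = 0.7595
σ'(1.15) = σ(1.15)(1 - σ(1.15)) = 0.7595 × 0.2405 = 0.1827
∂L/∂z = ∂L/∂h · σ'(z) = -4 × 0.1827 = -0.7306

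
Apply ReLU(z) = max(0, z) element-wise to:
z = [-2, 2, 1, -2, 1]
h = [0, 2, 1, 0, 1]

ReLU applied element-wise: max(0,-2)=0, max(0,2)=2, max(0,1)=1, max(0,-2)=0, max(0,1)=1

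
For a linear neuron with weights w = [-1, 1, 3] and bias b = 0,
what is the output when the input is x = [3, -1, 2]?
y = 2

y = (-1)(3) + (1)(-1) + (3)(2) + 0 = 2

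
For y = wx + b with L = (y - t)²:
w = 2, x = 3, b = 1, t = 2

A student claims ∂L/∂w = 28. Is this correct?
Incorrect

y = (2)(3) + 1 = 7
∂L/∂y = 2(y - t) = 2(7 - 2) = 10
∂y/∂w = x = 3
∂L/∂w = 10 × 3 = 30

Claimed value: 28
Incorrect: The correct gradient is 30.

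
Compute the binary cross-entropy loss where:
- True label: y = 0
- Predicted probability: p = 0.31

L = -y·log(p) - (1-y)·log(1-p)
L = 0.3711

L = -0·log(0.31) - 1·log(0.69) = -log(0.69) = 0.3711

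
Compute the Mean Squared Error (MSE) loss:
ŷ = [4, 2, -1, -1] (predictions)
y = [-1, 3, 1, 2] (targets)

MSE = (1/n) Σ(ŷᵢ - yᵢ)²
MSE = 9.75

MSE = (1/4)((4--1)² + (2-3)² + (-1-1)² + (-1-2)²) = (1/4)(25 + 1 + 4 + 9) = 9.75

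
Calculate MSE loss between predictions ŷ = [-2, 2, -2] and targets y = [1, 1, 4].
MSE = 15.33

MSE = (1/3)((-2-1)² + (2-1)² + (-2-4)²) = (1/3)(9 + 1 + 36) = 15.33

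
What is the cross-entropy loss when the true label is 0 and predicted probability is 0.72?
L = 1.273

L = -0·log(0.72) - 1·log(0.28) = -log(0.28) = 1.273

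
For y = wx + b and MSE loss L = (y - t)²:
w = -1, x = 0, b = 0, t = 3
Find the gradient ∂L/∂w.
∂L/∂w = 0

y = wx + b = (-1)(0) + 0 = 0
∂L/∂y = 2(y - t) = 2(0 - 3) = -6
∂y/∂w = x = 0
∂L/∂w = ∂L/∂y · ∂y/∂w = -6 × 0 = 0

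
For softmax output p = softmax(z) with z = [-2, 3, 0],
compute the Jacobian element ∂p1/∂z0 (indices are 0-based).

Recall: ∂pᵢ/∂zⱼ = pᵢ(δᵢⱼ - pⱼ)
∂p1/∂z0 = -0.006036

p = softmax(z) = [0.006377, 0.9465, 0.04712]
p1 = 0.9465, p0 = 0.006377

∂p1/∂z0 = -p1 × p0 = -0.9465 × 0.006377 = -0.006036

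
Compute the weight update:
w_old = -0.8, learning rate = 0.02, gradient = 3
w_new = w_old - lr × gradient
w_new = -0.86

w_new = w - η·∂L/∂w = -0.8 - 0.02×(3) = -0.8 - (0.06) = -0.86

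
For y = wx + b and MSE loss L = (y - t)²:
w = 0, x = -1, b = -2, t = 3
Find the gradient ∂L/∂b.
∂L/∂b = -10

y = wx + b = (0)(-1) + -2 = -2
∂L/∂y = 2(y - t) = 2(-2 - 3) = -10
∂y/∂b = 1
∂L/∂b = ∂L/∂y · ∂y/∂b = -10 × 1 = -10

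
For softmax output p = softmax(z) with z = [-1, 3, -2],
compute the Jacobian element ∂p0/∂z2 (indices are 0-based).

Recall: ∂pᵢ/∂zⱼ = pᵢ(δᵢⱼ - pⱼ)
∂p0/∂z2 = -0.0001175

p = softmax(z) = [0.01787, 0.9756, 0.006573]
p0 = 0.01787, p2 = 0.006573

∂p0/∂z2 = -p0 × p2 = -0.01787 × 0.006573 = -0.0001175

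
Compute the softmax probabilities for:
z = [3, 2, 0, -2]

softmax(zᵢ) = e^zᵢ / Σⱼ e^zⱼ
p = [0.702, 0.2583, 0.035, 0.0047]

exp(z) = [20.09, 7.389, 1, 0.1353]
Sum = 28.61
p = [0.702, 0.2583, 0.035, 0.0047]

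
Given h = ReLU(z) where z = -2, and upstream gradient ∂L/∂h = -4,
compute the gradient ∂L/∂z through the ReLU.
∂L/∂z = 0

h = ReLU(-2) = 0
Since z < 0: ∂h/∂z = 0
∂L/∂z = ∂L/∂h · ∂h/∂z = -4 × 0 = 0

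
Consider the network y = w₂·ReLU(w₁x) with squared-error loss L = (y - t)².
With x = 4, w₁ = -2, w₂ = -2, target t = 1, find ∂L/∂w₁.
∂L/∂w₁ = 0

Forward pass:
z = w₁x = -2×4 = -8
h = ReLU(-8) = 0
y = w₂h = -2×0 = 0

Backward pass:
∂L/∂y = 2(y - t) = 2(0 - 1) = -2
∂y/∂h = w₂ = -2
∂h/∂z = 0 (ReLU derivative)
∂z/∂w₁ = x = 4

∂L/∂w₁ = -2 × -2 × 0 × 4 = 0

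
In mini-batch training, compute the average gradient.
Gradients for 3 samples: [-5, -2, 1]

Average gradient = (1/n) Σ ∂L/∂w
Average gradient = -2

Average = (1/3)(-5 + -2 + 1) = -6/3 = -2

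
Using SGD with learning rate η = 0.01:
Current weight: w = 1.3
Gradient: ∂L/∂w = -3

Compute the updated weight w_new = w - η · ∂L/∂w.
w_new = 1.33

w_new = w - η·∂L/∂w = 1.3 - 0.01×(-3) = 1.3 - (-0.03) = 1.33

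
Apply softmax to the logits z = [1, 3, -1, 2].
p = [0.0889, 0.6572, 0.012, 0.2418]

exp(z) = [2.718, 20.09, 0.3679, 7.389]
Sum = 30.56
p = [0.0889, 0.6572, 0.012, 0.2418]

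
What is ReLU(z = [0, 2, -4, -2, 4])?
h = [0, 2, 0, 0, 4]

ReLU applied element-wise: max(0,0)=0, max(0,2)=2, max(0,-4)=0, max(0,-2)=0, max(0,4)=4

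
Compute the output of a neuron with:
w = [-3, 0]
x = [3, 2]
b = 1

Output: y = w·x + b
y = -8

y = (-3)(3) + (0)(2) + 1 = -8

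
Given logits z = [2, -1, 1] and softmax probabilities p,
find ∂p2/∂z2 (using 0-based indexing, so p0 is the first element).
∂p2/∂z2 = 0.1922

p = softmax(z) = [0.7054, 0.03512, 0.2595]
p2 = 0.2595

∂p2/∂z2 = p2(1 - p2) = 0.2595 × (1 - 0.2595) = 0.1922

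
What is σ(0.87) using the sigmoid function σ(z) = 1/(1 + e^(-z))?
0.7047

sigmoid(0.87) = 1/(1 + e^(-0.87)) = 1/(1 + 0.419) = 0.7047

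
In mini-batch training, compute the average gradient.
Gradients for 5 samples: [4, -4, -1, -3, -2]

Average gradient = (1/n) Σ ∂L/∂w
Average gradient = -1.2

Average = (1/5)(4 + -4 + -1 + -3 + -2) = -6/5 = -1.2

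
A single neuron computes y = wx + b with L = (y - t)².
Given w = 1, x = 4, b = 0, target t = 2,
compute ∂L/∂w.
∂L/∂w = 16

y = wx + b = (1)(4) + 0 = 4
∂L/∂y = 2(y - t) = 2(4 - 2) = 4
∂y/∂w = x = 4
∂L/∂w = ∂L/∂y · ∂y/∂w = 4 × 4 = 16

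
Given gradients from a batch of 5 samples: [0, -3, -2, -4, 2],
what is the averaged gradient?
Average gradient = -1.4

Average = (1/5)(0 + -3 + -2 + -4 + 2) = -7/5 = -1.4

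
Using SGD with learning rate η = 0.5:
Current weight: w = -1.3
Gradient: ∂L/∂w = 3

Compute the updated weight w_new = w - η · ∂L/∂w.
w_new = -2.8

w_new = w - η·∂L/∂w = -1.3 - 0.5×(3) = -1.3 - (1.5) = -2.8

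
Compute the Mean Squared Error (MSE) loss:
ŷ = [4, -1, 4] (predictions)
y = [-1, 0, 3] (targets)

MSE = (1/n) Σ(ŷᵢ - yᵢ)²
MSE = 9

MSE = (1/3)((4--1)² + (-1-0)² + (4-3)²) = (1/3)(25 + 1 + 1) = 9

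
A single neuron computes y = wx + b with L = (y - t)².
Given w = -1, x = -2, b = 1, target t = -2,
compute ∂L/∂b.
∂L/∂b = 10

y = wx + b = (-1)(-2) + 1 = 3
∂L/∂y = 2(y - t) = 2(3 - -2) = 10
∂y/∂b = 1
∂L/∂b = ∂L/∂y · ∂y/∂b = 10 × 1 = 10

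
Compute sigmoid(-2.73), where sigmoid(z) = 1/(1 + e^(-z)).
0.06123

sigmoid(-2.73) = 1/(1 + e^(2.73)) = 1/(1 + 15.33) = 0.06123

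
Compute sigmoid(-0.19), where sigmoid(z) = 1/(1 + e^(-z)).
0.4526

sigmoid(-0.19) = 1/(1 + e^(0.19)) = 1/(1 + 1.209) = 0.4526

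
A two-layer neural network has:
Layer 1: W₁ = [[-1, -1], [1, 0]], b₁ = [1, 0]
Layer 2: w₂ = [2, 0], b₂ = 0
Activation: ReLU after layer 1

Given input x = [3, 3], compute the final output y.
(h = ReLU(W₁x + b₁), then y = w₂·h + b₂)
y = 0

Layer 1 pre-activation: z₁ = [-5, 3]
After ReLU: h = [0, 3]
Layer 2 output: y = 2×0 + 0×3 + 0 = 0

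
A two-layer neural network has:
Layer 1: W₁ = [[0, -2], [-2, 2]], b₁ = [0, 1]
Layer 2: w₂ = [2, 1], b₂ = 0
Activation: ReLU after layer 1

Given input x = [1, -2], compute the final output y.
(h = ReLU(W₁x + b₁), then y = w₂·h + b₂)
y = 8

Layer 1 pre-activation: z₁ = [4, -5]
After ReLU: h = [4, 0]
Layer 2 output: y = 2×4 + 1×0 + 0 = 8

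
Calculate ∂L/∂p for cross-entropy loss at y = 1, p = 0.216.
∂L/∂p = -4.63

∂L/∂p = -y/p + (1-y)/(1-p) = -1/0.216 + 0 = -4.63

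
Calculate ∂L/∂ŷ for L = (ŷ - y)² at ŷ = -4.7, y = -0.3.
∂L/∂ŷ = -8.8

∂L/∂ŷ = 2(ŷ - y) = 2(-4.7 - -0.3) = 2(-4.4) = -8.8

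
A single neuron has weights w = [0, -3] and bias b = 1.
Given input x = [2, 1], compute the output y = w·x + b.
y = -2

y = (0)(2) + (-3)(1) + 1 = -2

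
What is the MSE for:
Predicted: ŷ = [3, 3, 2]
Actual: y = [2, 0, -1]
MSE = 6.333

MSE = (1/3)((3-2)² + (3-0)² + (2--1)²) = (1/3)(1 + 9 + 9) = 6.333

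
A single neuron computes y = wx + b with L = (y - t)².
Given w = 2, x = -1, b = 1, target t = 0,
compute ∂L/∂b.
∂L/∂b = -2

y = wx + b = (2)(-1) + 1 = -1
∂L/∂y = 2(y - t) = 2(-1 - 0) = -2
∂y/∂b = 1
∂L/∂b = ∂L/∂y · ∂y/∂b = -2 × 1 = -2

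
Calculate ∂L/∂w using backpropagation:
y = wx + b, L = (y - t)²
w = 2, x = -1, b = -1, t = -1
∂L/∂w = 4

y = wx + b = (2)(-1) + -1 = -3
∂L/∂y = 2(y - t) = 2(-3 - -1) = -4
∂y/∂w = x = -1
∂L/∂w = ∂L/∂y · ∂y/∂w = -4 × -1 = 4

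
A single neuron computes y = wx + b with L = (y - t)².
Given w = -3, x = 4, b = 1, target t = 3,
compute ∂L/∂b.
∂L/∂b = -28

y = wx + b = (-3)(4) + 1 = -11
∂L/∂y = 2(y - t) = 2(-11 - 3) = -28
∂y/∂b = 1
∂L/∂b = ∂L/∂y · ∂y/∂b = -28 × 1 = -28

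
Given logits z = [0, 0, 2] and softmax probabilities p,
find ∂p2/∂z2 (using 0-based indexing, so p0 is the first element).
∂p2/∂z2 = 0.1676

p = softmax(z) = [0.1065, 0.1065, 0.787]
p2 = 0.787

∂p2/∂z2 = p2(1 - p2) = 0.787 × (1 - 0.787) = 0.1676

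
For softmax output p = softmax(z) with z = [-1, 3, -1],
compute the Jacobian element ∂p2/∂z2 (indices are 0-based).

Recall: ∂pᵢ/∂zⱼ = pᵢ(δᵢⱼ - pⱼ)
∂p2/∂z2 = 0.01736

p = softmax(z) = [0.01767, 0.9647, 0.01767]
p2 = 0.01767

∂p2/∂z2 = p2(1 - p2) = 0.01767 × (1 - 0.01767) = 0.01736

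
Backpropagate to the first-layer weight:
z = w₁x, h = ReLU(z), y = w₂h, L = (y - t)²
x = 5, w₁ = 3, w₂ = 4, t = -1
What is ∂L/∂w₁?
∂L/∂w₁ = 2440

Forward pass:
z = w₁x = 3×5 = 15
h = ReLU(15) = 15
y = w₂h = 4×15 = 60

Backward pass:
∂L/∂y = 2(y - t) = 2(60 - -1) = 122
∂y/∂h = w₂ = 4
∂h/∂z = 1 (ReLU derivative)
∂z/∂w₁ = x = 5

∂L/∂w₁ = 122 × 4 × 1 × 5 = 2440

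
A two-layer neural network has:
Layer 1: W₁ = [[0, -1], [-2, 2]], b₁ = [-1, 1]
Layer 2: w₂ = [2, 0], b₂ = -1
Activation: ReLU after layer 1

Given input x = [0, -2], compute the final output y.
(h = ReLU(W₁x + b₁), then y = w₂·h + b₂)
y = 1

Layer 1 pre-activation: z₁ = [1, -3]
After ReLU: h = [1, 0]
Layer 2 output: y = 2×1 + 0×0 + -1 = 1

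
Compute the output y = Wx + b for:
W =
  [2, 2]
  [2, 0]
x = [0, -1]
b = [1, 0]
y = [-1, 0]

Wx = [2×0 + 2×-1, 2×0 + 0×-1]
   = [-2, 0]
y = Wx + b = [-2 + 1, 0 + 0] = [-1, 0]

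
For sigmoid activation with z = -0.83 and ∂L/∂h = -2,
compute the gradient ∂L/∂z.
∂L/∂z = -0.4229

σ(-0.83) = 0.3036
σ'(-0.83) = σ(-0.83)(1 - σ(-0.83)) = 0.3036 × 0.6964 = 0.2114
∂L/∂z = ∂L/∂h · σ'(z) = -2 × 0.2114 = -0.4229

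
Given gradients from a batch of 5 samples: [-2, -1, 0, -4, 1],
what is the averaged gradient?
Average gradient = -1.2

Average = (1/5)(-2 + -1 + 0 + -4 + 1) = -6/5 = -1.2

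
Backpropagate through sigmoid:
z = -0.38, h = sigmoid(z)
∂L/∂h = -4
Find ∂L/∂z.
∂L/∂z = -0.9648

σ(-0.38) = 0.4061
σ'(-0.38) = σ(-0.38)(1 - σ(-0.38)) = 0.4061 × 0.5939 = 0.2412
∂L/∂z = ∂L/∂h · σ'(z) = -4 × 0.2412 = -0.9648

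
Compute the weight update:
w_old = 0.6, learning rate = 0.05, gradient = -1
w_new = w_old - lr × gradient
w_new = 0.65

w_new = w - η·∂L/∂w = 0.6 - 0.05×(-1) = 0.6 - (-0.05) = 0.65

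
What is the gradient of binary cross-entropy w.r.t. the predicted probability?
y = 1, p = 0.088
∂L/∂p = -11.36

∂L/∂p = -y/p + (1-y)/(1-p) = -1/0.088 + 0 = -11.36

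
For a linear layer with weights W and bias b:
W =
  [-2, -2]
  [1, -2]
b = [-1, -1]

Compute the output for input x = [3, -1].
y = [-5, 4]

Wx = [-2×3 + -2×-1, 1×3 + -2×-1]
   = [-4, 5]
y = Wx + b = [-4 + -1, 5 + -1] = [-5, 4]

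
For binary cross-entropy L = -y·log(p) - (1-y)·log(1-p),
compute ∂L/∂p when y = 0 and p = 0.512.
∂L/∂p = 2.049

∂L/∂p = -y/p + (1-y)/(1-p) = 0 + 1/0.488 = 2.049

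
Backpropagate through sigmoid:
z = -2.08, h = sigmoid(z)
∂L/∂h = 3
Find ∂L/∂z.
∂L/∂z = 0.2962

σ(-2.08) = 0.1111
σ'(-2.08) = σ(-2.08)(1 - σ(-2.08)) = 0.1111 × 0.8889 = 0.09872
∂L/∂z = ∂L/∂h · σ'(z) = 3 × 0.09872 = 0.2962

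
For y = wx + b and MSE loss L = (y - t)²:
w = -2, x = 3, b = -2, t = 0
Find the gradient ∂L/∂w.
∂L/∂w = -48

y = wx + b = (-2)(3) + -2 = -8
∂L/∂y = 2(y - t) = 2(-8 - 0) = -16
∂y/∂w = x = 3
∂L/∂w = ∂L/∂y · ∂y/∂w = -16 × 3 = -48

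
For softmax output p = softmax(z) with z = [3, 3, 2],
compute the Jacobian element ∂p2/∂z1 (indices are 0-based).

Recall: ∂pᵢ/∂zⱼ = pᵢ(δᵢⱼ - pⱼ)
∂p2/∂z1 = -0.06561

p = softmax(z) = [0.4223, 0.4223, 0.1554]
p2 = 0.1554, p1 = 0.4223

∂p2/∂z1 = -p2 × p1 = -0.1554 × 0.4223 = -0.06561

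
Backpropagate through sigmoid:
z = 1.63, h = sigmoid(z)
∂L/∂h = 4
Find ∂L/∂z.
∂L/∂z = 0.548

σ(1.63) = 0.8362
σ'(1.63) = σ(1.63)(1 - σ(1.63)) = 0.8362 × 0.1638 = 0.137
∂L/∂z = ∂L/∂h · σ'(z) = 4 × 0.137 = 0.548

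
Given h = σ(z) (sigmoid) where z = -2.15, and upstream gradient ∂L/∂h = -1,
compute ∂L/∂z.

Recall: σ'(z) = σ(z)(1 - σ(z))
∂L/∂z = -0.09345

σ(-2.15) = 0.1043
σ'(-2.15) = σ(-2.15)(1 - σ(-2.15)) = 0.1043 × 0.8957 = 0.09345
∂L/∂z = ∂L/∂h · σ'(z) = -1 × 0.09345 = -0.09345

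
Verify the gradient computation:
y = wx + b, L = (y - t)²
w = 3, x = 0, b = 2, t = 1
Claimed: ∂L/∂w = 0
Correct

y = (3)(0) + 2 = 2
∂L/∂y = 2(y - t) = 2(2 - 1) = 2
∂y/∂w = x = 0
∂L/∂w = 2 × 0 = 0

Claimed value: 0
Correct: The correct gradient is 0.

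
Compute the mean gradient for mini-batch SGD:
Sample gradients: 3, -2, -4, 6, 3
Average gradient = 1.2

Average = (1/5)(3 + -2 + -4 + 6 + 3) = 6/5 = 1.2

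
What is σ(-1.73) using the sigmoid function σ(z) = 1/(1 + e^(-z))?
0.1506

sigmoid(-1.73) = 1/(1 + e^(1.73)) = 1/(1 + 5.641) = 0.1506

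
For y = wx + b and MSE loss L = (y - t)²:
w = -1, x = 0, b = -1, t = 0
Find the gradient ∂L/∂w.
∂L/∂w = 0

y = wx + b = (-1)(0) + -1 = -1
∂L/∂y = 2(y - t) = 2(-1 - 0) = -2
∂y/∂w = x = 0
∂L/∂w = ∂L/∂y · ∂y/∂w = -2 × 0 = 0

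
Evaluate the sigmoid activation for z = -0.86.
0.2973

sigmoid(-0.86) = 1/(1 + e^(0.86)) = 1/(1 + 2.363) = 0.2973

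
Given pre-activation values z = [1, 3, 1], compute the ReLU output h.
h = [1, 3, 1]

ReLU applied element-wise: max(0,1)=1, max(0,3)=3, max(0,1)=1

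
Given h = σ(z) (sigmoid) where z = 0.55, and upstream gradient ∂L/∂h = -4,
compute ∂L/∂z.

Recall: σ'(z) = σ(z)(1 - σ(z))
∂L/∂z = -0.928

σ(0.55) = 0.6341
σ'(0.55) = σ(0.55)(1 - σ(0.55)) = 0.6341 × 0.3659 = 0.232
∂L/∂z = ∂L/∂h · σ'(z) = -4 × 0.232 = -0.928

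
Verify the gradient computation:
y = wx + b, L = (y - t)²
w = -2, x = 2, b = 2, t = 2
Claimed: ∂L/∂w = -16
Correct

y = (-2)(2) + 2 = -2
∂L/∂y = 2(y - t) = 2(-2 - 2) = -8
∂y/∂w = x = 2
∂L/∂w = -8 × 2 = -16

Claimed value: -16
Correct: The correct gradient is -16.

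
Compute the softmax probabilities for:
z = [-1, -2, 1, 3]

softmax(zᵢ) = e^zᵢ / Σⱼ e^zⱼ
p = [0.0158, 0.0058, 0.1166, 0.8618]

exp(z) = [0.3679, 0.1353, 2.718, 20.09]
Sum = 23.31
p = [0.0158, 0.0058, 0.1166, 0.8618]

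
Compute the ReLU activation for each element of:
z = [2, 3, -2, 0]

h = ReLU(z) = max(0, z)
h = [2, 3, 0, 0]

ReLU applied element-wise: max(0,2)=2, max(0,3)=3, max(0,-2)=0, max(0,0)=0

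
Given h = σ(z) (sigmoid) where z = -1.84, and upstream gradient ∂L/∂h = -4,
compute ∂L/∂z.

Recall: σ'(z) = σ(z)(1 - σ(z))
∂L/∂z = -0.4731

σ(-1.84) = 0.1371
σ'(-1.84) = σ(-1.84)(1 - σ(-1.84)) = 0.1371 × 0.8629 = 0.1183
∂L/∂z = ∂L/∂h · σ'(z) = -4 × 0.1183 = -0.4731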